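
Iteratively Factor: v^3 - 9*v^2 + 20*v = (v - 5)*(v^2 - 4*v) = (v - 5)*(v - 4)*(v)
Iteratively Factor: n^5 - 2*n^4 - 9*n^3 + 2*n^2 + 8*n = (n)*(n^4 - 2*n^3 - 9*n^2 + 2*n + 8) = n*(n - 4)*(n^3 + 2*n^2 - n - 2) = n*(n - 4)*(n + 2)*(n^2 - 1) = n*(n - 4)*(n - 1)*(n + 2)*(n + 1)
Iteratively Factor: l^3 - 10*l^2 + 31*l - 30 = (l - 5)*(l^2 - 5*l + 6) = (l - 5)*(l - 2)*(l - 3)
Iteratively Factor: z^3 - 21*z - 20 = (z + 4)*(z^2 - 4*z - 5) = (z - 5)*(z + 4)*(z + 1)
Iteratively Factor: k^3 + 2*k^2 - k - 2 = (k + 2)*(k^2 - 1) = (k - 1)*(k + 2)*(k + 1)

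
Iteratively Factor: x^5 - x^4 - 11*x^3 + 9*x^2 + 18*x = (x + 3)*(x^4 - 4*x^3 + x^2 + 6*x) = (x - 2)*(x + 3)*(x^3 - 2*x^2 - 3*x) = (x - 2)*(x + 1)*(x + 3)*(x^2 - 3*x) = x*(x - 2)*(x + 1)*(x + 3)*(x - 3)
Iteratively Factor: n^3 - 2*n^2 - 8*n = (n)*(n^2 - 2*n - 8) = n*(n + 2)*(n - 4)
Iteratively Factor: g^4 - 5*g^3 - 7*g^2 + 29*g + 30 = (g - 3)*(g^3 - 2*g^2 - 13*g - 10) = (g - 3)*(g + 2)*(g^2 - 4*g - 5) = (g - 5)*(g - 3)*(g + 2)*(g + 1)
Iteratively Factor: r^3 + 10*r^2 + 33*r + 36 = (r + 4)*(r^2 + 6*r + 9) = (r + 3)*(r + 4)*(r + 3)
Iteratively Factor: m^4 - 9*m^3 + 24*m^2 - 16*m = (m)*(m^3 - 9*m^2 + 24*m - 16) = m*(m - 4)*(m^2 - 5*m + 4) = m*(m - 4)*(m - 1)*(m - 4)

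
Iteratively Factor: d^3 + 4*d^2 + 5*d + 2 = (d + 1)*(d^2 + 3*d + 2) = (d + 1)^2*(d + 2)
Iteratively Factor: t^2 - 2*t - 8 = (t + 2)*(t - 4)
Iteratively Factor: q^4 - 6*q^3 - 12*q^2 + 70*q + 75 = (q - 5)*(q^3 - q^2 - 17*q - 15) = (q - 5)*(q + 3)*(q^2 - 4*q - 5) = (q - 5)^2*(q + 3)*(q + 1)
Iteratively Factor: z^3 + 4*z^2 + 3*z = (z + 1)*(z^2 + 3*z) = (z + 1)*(z + 3)*(z)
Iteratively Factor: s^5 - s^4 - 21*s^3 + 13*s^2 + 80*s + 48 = (s + 4)*(s^4 - 5*s^3 - s^2 + 17*s + 12) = (s + 1)*(s + 4)*(s^3 - 6*s^2 + 5*s + 12) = (s - 3)*(s + 1)*(s + 4)*(s^2 - 3*s - 4) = (s - 4)*(s - 3)*(s + 1)*(s + 4)*(s + 1)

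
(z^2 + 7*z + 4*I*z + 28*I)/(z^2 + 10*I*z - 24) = (z + 7)/(z + 6*I)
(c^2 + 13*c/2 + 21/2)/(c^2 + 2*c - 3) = (c + 7/2)/(c - 1)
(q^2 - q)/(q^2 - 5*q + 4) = q/(q - 4)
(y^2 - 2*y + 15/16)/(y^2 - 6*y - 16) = (-y^2 + 2*y - 15/16)/(-y^2 + 6*y + 16)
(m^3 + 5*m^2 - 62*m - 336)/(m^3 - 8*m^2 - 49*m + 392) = (m + 6)/(m - 7)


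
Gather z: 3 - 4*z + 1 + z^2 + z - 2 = z^2 - 3*z + 2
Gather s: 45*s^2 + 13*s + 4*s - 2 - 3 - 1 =45*s^2 + 17*s - 6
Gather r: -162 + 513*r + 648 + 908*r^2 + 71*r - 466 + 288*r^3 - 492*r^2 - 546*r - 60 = 288*r^3 + 416*r^2 + 38*r - 40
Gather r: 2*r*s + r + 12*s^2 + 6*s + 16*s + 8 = r*(2*s + 1) + 12*s^2 + 22*s + 8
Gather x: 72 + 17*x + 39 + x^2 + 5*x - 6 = x^2 + 22*x + 105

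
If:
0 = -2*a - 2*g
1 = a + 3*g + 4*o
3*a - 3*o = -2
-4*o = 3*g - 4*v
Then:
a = -5/6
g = 5/6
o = -1/6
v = 11/24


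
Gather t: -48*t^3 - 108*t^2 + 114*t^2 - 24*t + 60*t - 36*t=-48*t^3 + 6*t^2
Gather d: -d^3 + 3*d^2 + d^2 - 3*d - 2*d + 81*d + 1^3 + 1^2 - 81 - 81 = -d^3 + 4*d^2 + 76*d - 160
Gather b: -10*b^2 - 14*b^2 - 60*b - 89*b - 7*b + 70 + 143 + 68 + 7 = -24*b^2 - 156*b + 288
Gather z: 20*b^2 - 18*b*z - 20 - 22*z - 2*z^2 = 20*b^2 - 2*z^2 + z*(-18*b - 22) - 20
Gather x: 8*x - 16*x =-8*x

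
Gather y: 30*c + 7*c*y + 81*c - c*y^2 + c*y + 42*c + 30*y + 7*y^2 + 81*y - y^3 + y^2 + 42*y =153*c - y^3 + y^2*(8 - c) + y*(8*c + 153)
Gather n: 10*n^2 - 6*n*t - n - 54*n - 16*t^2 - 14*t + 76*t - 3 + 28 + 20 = 10*n^2 + n*(-6*t - 55) - 16*t^2 + 62*t + 45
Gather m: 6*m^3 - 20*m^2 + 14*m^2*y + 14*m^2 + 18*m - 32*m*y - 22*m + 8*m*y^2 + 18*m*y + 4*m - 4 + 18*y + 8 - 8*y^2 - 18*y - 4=6*m^3 + m^2*(14*y - 6) + m*(8*y^2 - 14*y) - 8*y^2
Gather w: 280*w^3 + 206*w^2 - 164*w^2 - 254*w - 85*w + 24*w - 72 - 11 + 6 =280*w^3 + 42*w^2 - 315*w - 77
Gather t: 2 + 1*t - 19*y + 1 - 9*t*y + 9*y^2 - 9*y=t*(1 - 9*y) + 9*y^2 - 28*y + 3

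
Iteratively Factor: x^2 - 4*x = (x - 4)*(x)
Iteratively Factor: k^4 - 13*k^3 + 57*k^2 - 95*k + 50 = (k - 5)*(k^3 - 8*k^2 + 17*k - 10) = (k - 5)*(k - 1)*(k^2 - 7*k + 10) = (k - 5)*(k - 2)*(k - 1)*(k - 5)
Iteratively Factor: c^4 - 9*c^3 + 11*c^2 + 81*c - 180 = (c + 3)*(c^3 - 12*c^2 + 47*c - 60) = (c - 4)*(c + 3)*(c^2 - 8*c + 15) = (c - 4)*(c - 3)*(c + 3)*(c - 5)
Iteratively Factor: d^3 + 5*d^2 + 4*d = (d)*(d^2 + 5*d + 4) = d*(d + 4)*(d + 1)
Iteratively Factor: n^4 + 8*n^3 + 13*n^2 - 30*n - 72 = (n + 3)*(n^3 + 5*n^2 - 2*n - 24) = (n + 3)^2*(n^2 + 2*n - 8) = (n + 3)^2*(n + 4)*(n - 2)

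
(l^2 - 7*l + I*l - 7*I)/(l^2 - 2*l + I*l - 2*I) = (l - 7)/(l - 2)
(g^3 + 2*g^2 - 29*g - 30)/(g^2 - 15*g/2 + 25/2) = 2*(g^2 + 7*g + 6)/(2*g - 5)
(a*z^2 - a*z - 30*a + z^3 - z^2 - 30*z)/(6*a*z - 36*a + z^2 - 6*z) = (a*z + 5*a + z^2 + 5*z)/(6*a + z)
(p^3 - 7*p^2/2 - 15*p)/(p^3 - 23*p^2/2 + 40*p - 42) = p*(2*p + 5)/(2*p^2 - 11*p + 14)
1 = 1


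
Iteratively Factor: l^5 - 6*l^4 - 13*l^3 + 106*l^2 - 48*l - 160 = (l - 5)*(l^4 - l^3 - 18*l^2 + 16*l + 32) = (l - 5)*(l - 2)*(l^3 + l^2 - 16*l - 16) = (l - 5)*(l - 2)*(l + 1)*(l^2 - 16) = (l - 5)*(l - 2)*(l + 1)*(l + 4)*(l - 4)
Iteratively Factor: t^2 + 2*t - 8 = (t - 2)*(t + 4)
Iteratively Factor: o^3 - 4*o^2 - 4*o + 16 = (o - 2)*(o^2 - 2*o - 8) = (o - 4)*(o - 2)*(o + 2)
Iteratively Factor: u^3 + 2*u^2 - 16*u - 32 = (u - 4)*(u^2 + 6*u + 8) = (u - 4)*(u + 4)*(u + 2)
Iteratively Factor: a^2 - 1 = (a - 1)*(a + 1)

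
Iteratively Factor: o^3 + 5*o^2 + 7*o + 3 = (o + 1)*(o^2 + 4*o + 3) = (o + 1)*(o + 3)*(o + 1)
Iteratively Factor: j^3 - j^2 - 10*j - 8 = (j + 1)*(j^2 - 2*j - 8) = (j + 1)*(j + 2)*(j - 4)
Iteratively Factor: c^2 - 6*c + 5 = (c - 1)*(c - 5)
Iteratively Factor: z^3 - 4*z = (z + 2)*(z^2 - 2*z) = (z - 2)*(z + 2)*(z)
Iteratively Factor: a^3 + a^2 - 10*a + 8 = (a - 2)*(a^2 + 3*a - 4) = (a - 2)*(a + 4)*(a - 1)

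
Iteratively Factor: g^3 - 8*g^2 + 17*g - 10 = (g - 5)*(g^2 - 3*g + 2) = (g - 5)*(g - 1)*(g - 2)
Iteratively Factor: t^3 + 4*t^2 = (t + 4)*(t^2) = t*(t + 4)*(t)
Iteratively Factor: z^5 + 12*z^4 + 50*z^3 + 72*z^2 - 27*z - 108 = (z + 4)*(z^4 + 8*z^3 + 18*z^2 - 27) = (z - 1)*(z + 4)*(z^3 + 9*z^2 + 27*z + 27) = (z - 1)*(z + 3)*(z + 4)*(z^2 + 6*z + 9) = (z - 1)*(z + 3)^2*(z + 4)*(z + 3)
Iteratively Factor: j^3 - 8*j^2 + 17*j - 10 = (j - 2)*(j^2 - 6*j + 5) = (j - 2)*(j - 1)*(j - 5)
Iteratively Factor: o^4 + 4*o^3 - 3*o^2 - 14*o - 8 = (o + 4)*(o^3 - 3*o - 2) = (o + 1)*(o + 4)*(o^2 - o - 2) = (o - 2)*(o + 1)*(o + 4)*(o + 1)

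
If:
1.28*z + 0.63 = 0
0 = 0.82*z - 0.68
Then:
No Solution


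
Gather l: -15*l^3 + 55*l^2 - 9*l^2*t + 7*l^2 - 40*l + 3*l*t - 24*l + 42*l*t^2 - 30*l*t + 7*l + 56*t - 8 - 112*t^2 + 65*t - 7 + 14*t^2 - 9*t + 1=-15*l^3 + l^2*(62 - 9*t) + l*(42*t^2 - 27*t - 57) - 98*t^2 + 112*t - 14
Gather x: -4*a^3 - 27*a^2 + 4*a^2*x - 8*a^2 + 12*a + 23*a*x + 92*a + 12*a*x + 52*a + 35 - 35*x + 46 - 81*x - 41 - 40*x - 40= -4*a^3 - 35*a^2 + 156*a + x*(4*a^2 + 35*a - 156)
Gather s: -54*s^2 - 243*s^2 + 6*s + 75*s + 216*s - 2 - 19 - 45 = -297*s^2 + 297*s - 66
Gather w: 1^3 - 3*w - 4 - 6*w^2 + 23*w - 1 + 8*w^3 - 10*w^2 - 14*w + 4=8*w^3 - 16*w^2 + 6*w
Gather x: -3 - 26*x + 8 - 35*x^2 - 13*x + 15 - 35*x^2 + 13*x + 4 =-70*x^2 - 26*x + 24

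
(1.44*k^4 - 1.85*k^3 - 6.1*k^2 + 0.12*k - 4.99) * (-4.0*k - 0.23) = -5.76*k^5 + 7.0688*k^4 + 24.8255*k^3 + 0.923*k^2 + 19.9324*k + 1.1477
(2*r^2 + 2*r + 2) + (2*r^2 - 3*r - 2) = 4*r^2 - r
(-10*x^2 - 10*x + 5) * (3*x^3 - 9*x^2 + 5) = -30*x^5 + 60*x^4 + 105*x^3 - 95*x^2 - 50*x + 25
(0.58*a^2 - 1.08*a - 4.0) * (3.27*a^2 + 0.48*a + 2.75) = 1.8966*a^4 - 3.2532*a^3 - 12.0034*a^2 - 4.89*a - 11.0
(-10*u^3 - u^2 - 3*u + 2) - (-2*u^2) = -10*u^3 + u^2 - 3*u + 2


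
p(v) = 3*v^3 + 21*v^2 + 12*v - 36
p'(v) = 9*v^2 + 42*v + 12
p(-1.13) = -27.07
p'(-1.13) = -23.97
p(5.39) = 1108.55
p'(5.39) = 499.85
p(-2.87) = 31.62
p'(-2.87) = -34.41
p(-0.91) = -31.79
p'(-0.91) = -18.77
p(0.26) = -31.41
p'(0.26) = 23.53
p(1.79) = 69.97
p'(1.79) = 116.02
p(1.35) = 25.85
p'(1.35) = 85.10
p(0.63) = -19.35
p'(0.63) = 42.03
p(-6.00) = 0.00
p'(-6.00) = 84.00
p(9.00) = 3960.00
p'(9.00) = 1119.00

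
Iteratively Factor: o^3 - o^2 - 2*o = (o - 2)*(o^2 + o) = o*(o - 2)*(o + 1)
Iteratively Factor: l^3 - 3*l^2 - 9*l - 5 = (l + 1)*(l^2 - 4*l - 5) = (l - 5)*(l + 1)*(l + 1)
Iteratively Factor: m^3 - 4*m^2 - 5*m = (m + 1)*(m^2 - 5*m) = (m - 5)*(m + 1)*(m)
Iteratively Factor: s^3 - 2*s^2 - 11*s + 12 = (s - 1)*(s^2 - s - 12) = (s - 1)*(s + 3)*(s - 4)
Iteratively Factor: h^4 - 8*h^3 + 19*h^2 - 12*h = (h - 4)*(h^3 - 4*h^2 + 3*h) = (h - 4)*(h - 3)*(h^2 - h) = h*(h - 4)*(h - 3)*(h - 1)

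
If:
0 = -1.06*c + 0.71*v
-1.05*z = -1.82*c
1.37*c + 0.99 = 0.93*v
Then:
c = 53.66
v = 80.11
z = 93.00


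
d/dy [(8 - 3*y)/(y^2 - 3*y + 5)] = (3*y^2 - 16*y + 9)/(y^4 - 6*y^3 + 19*y^2 - 30*y + 25)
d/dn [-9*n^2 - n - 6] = -18*n - 1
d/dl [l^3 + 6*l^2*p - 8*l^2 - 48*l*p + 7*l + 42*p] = 3*l^2 + 12*l*p - 16*l - 48*p + 7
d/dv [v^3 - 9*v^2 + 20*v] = 3*v^2 - 18*v + 20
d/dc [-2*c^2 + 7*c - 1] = 7 - 4*c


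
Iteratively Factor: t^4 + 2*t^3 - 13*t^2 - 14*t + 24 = (t + 4)*(t^3 - 2*t^2 - 5*t + 6) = (t + 2)*(t + 4)*(t^2 - 4*t + 3) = (t - 1)*(t + 2)*(t + 4)*(t - 3)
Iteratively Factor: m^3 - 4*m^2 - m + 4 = (m + 1)*(m^2 - 5*m + 4) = (m - 4)*(m + 1)*(m - 1)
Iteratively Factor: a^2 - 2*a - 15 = (a + 3)*(a - 5)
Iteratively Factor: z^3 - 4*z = (z)*(z^2 - 4) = z*(z - 2)*(z + 2)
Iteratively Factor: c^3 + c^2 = (c)*(c^2 + c) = c^2*(c + 1)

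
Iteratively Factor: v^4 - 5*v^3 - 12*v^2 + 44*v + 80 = (v - 5)*(v^3 - 12*v - 16) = (v - 5)*(v + 2)*(v^2 - 2*v - 8) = (v - 5)*(v - 4)*(v + 2)*(v + 2)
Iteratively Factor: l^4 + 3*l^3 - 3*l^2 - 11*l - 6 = (l + 1)*(l^3 + 2*l^2 - 5*l - 6) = (l + 1)^2*(l^2 + l - 6) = (l - 2)*(l + 1)^2*(l + 3)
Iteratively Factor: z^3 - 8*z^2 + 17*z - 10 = (z - 5)*(z^2 - 3*z + 2) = (z - 5)*(z - 1)*(z - 2)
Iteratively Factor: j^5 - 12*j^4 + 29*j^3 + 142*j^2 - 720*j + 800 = (j - 4)*(j^4 - 8*j^3 - 3*j^2 + 130*j - 200) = (j - 4)*(j - 2)*(j^3 - 6*j^2 - 15*j + 100) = (j - 5)*(j - 4)*(j - 2)*(j^2 - j - 20) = (j - 5)^2*(j - 4)*(j - 2)*(j + 4)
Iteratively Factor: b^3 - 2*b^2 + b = (b)*(b^2 - 2*b + 1) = b*(b - 1)*(b - 1)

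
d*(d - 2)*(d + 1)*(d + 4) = d^4 + 3*d^3 - 6*d^2 - 8*d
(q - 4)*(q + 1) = q^2 - 3*q - 4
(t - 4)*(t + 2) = t^2 - 2*t - 8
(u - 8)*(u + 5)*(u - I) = u^3 - 3*u^2 - I*u^2 - 40*u + 3*I*u + 40*I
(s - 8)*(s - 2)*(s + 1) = s^3 - 9*s^2 + 6*s + 16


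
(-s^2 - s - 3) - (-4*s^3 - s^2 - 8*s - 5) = 4*s^3 + 7*s + 2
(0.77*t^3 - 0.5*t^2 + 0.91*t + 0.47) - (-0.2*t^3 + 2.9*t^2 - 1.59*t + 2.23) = 0.97*t^3 - 3.4*t^2 + 2.5*t - 1.76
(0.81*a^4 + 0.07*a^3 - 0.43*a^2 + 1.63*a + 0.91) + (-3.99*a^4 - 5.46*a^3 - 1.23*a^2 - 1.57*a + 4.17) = -3.18*a^4 - 5.39*a^3 - 1.66*a^2 + 0.0599999999999998*a + 5.08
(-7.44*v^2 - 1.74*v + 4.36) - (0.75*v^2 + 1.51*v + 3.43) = -8.19*v^2 - 3.25*v + 0.93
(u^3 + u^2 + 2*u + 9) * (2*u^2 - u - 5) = 2*u^5 + u^4 - 2*u^3 + 11*u^2 - 19*u - 45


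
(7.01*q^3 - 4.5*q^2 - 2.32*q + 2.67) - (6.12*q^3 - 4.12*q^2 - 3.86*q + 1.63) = 0.89*q^3 - 0.38*q^2 + 1.54*q + 1.04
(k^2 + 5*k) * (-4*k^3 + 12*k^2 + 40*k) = -4*k^5 - 8*k^4 + 100*k^3 + 200*k^2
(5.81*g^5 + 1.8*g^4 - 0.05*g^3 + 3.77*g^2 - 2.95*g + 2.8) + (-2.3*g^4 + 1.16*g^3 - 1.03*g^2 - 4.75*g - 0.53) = 5.81*g^5 - 0.5*g^4 + 1.11*g^3 + 2.74*g^2 - 7.7*g + 2.27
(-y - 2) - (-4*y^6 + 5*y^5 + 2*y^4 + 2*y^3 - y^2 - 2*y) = 4*y^6 - 5*y^5 - 2*y^4 - 2*y^3 + y^2 + y - 2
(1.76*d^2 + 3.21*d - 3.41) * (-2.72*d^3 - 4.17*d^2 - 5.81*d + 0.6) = -4.7872*d^5 - 16.0704*d^4 - 14.3361*d^3 - 3.3744*d^2 + 21.7381*d - 2.046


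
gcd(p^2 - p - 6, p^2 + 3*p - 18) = p - 3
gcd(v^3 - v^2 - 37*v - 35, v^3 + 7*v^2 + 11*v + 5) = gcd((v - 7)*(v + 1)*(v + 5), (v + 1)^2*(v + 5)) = v^2 + 6*v + 5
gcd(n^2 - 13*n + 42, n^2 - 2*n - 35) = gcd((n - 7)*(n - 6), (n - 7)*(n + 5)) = n - 7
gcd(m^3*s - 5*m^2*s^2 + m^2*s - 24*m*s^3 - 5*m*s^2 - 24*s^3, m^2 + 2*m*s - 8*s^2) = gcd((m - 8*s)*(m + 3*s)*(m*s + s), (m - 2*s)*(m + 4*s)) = 1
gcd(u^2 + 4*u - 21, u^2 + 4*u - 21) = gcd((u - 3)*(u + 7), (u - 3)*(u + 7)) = u^2 + 4*u - 21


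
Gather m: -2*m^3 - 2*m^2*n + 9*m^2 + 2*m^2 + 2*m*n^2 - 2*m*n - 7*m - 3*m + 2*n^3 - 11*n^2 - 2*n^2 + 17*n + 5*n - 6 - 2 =-2*m^3 + m^2*(11 - 2*n) + m*(2*n^2 - 2*n - 10) + 2*n^3 - 13*n^2 + 22*n - 8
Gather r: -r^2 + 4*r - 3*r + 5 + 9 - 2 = -r^2 + r + 12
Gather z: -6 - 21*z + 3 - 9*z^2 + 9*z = -9*z^2 - 12*z - 3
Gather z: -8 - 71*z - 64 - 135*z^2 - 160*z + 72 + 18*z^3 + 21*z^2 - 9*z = 18*z^3 - 114*z^2 - 240*z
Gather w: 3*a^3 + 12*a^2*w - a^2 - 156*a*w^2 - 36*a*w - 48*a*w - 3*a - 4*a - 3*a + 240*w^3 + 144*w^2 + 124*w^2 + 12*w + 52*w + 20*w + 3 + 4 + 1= 3*a^3 - a^2 - 10*a + 240*w^3 + w^2*(268 - 156*a) + w*(12*a^2 - 84*a + 84) + 8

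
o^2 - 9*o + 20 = (o - 5)*(o - 4)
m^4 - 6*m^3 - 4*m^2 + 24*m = m*(m - 6)*(m - 2)*(m + 2)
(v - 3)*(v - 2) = v^2 - 5*v + 6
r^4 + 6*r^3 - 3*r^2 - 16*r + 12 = (r - 1)^2*(r + 2)*(r + 6)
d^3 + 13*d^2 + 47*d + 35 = (d + 1)*(d + 5)*(d + 7)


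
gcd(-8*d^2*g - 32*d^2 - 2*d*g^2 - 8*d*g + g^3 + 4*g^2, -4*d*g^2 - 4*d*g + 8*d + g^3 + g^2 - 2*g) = 4*d - g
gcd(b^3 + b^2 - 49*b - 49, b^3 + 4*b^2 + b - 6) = 1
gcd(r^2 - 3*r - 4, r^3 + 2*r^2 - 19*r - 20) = r^2 - 3*r - 4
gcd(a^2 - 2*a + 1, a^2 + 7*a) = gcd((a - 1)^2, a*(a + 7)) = 1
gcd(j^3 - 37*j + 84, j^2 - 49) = j + 7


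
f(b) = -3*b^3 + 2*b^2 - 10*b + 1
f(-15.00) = 10726.00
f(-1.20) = 21.06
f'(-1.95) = -52.02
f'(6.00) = -310.00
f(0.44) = -3.27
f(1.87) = -30.32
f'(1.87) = -33.99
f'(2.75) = -67.06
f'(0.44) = -9.98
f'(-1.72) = -43.51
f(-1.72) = 39.38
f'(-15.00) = -2095.00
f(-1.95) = 50.35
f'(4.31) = -159.94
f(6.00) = -635.00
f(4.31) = -245.14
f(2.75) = -73.77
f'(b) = -9*b^2 + 4*b - 10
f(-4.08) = 278.84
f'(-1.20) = -27.76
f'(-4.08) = -176.14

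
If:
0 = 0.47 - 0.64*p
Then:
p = 0.73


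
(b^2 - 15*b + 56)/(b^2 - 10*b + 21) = (b - 8)/(b - 3)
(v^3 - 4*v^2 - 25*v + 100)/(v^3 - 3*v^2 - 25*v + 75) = (v - 4)/(v - 3)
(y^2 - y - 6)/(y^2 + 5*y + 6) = (y - 3)/(y + 3)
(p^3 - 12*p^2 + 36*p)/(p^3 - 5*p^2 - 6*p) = (p - 6)/(p + 1)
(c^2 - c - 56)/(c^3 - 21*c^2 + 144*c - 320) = (c + 7)/(c^2 - 13*c + 40)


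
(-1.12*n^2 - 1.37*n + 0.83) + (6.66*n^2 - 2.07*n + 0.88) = 5.54*n^2 - 3.44*n + 1.71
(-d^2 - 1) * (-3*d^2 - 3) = 3*d^4 + 6*d^2 + 3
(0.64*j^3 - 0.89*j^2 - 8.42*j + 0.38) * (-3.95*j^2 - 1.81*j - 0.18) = -2.528*j^5 + 2.3571*j^4 + 34.7547*j^3 + 13.8994*j^2 + 0.8278*j - 0.0684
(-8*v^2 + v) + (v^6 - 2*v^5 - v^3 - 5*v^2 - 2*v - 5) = v^6 - 2*v^5 - v^3 - 13*v^2 - v - 5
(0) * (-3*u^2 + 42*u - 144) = 0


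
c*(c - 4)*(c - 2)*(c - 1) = c^4 - 7*c^3 + 14*c^2 - 8*c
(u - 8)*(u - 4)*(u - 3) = u^3 - 15*u^2 + 68*u - 96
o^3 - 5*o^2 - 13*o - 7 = (o - 7)*(o + 1)^2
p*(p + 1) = p^2 + p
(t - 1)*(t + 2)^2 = t^3 + 3*t^2 - 4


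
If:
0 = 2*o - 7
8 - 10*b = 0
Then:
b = 4/5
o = 7/2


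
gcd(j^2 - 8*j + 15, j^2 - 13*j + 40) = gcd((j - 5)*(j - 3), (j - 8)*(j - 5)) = j - 5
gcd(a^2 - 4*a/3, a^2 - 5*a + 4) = 1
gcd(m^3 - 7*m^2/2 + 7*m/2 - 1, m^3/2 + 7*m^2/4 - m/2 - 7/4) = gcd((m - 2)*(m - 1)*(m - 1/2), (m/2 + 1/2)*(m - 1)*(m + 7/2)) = m - 1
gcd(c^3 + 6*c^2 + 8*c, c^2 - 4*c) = c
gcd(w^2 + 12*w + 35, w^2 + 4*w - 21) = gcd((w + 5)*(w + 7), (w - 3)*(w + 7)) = w + 7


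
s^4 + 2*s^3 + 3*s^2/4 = s^2*(s + 1/2)*(s + 3/2)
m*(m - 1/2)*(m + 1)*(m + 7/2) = m^4 + 4*m^3 + 5*m^2/4 - 7*m/4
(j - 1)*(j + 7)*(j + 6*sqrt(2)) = j^3 + 6*j^2 + 6*sqrt(2)*j^2 - 7*j + 36*sqrt(2)*j - 42*sqrt(2)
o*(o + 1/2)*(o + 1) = o^3 + 3*o^2/2 + o/2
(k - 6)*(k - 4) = k^2 - 10*k + 24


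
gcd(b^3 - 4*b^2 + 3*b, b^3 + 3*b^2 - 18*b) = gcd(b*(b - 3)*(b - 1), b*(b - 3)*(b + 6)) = b^2 - 3*b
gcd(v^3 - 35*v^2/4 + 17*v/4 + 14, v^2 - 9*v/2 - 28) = v - 8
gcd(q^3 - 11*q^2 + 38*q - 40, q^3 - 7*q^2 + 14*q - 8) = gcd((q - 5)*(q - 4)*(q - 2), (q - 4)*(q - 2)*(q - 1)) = q^2 - 6*q + 8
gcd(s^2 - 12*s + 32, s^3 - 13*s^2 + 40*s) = s - 8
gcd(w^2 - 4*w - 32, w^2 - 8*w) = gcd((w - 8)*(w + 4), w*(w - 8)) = w - 8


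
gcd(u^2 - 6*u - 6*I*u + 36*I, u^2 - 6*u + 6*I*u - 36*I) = u - 6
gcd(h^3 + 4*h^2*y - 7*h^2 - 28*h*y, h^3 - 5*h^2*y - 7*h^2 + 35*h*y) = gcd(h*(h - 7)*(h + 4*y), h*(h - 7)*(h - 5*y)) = h^2 - 7*h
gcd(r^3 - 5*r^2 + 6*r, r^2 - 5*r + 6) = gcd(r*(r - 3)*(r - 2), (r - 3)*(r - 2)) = r^2 - 5*r + 6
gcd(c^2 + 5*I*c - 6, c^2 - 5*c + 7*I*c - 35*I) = 1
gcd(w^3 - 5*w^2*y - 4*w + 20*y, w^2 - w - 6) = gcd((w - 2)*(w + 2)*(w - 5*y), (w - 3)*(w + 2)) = w + 2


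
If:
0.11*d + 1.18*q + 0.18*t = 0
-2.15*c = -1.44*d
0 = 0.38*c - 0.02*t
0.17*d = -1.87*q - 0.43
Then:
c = 0.08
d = 0.12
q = -0.24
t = 1.51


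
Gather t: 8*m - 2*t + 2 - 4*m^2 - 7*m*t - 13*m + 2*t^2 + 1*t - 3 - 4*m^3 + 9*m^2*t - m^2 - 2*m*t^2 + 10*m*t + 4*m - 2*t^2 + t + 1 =-4*m^3 - 5*m^2 - 2*m*t^2 - m + t*(9*m^2 + 3*m)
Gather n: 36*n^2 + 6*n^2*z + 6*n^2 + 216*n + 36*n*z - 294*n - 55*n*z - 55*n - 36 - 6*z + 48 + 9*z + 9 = n^2*(6*z + 42) + n*(-19*z - 133) + 3*z + 21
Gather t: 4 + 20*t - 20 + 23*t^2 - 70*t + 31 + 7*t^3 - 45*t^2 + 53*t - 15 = 7*t^3 - 22*t^2 + 3*t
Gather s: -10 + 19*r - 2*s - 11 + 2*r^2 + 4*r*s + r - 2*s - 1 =2*r^2 + 20*r + s*(4*r - 4) - 22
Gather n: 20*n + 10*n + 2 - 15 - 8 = 30*n - 21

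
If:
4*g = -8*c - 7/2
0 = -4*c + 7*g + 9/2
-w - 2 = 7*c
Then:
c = -13/144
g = -25/36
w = -197/144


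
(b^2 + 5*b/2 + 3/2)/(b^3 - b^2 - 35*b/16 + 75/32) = 16*(b + 1)/(16*b^2 - 40*b + 25)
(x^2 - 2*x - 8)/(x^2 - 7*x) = (x^2 - 2*x - 8)/(x*(x - 7))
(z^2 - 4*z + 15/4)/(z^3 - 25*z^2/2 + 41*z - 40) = (z - 3/2)/(z^2 - 10*z + 16)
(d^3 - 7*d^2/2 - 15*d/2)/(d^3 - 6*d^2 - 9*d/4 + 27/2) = 2*d*(d - 5)/(2*d^2 - 15*d + 18)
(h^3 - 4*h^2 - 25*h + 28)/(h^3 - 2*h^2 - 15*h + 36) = (h^2 - 8*h + 7)/(h^2 - 6*h + 9)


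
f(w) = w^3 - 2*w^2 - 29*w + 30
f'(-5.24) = 74.33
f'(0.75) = -30.31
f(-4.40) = 33.70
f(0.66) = 10.28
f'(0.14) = -29.50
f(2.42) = -37.72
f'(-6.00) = 103.00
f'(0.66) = -30.33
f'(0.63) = -30.33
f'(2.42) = -21.11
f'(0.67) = -30.33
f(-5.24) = -16.83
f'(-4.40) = 46.68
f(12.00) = 1122.00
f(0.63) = 11.19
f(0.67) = 9.97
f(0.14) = 25.90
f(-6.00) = -84.00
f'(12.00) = 355.00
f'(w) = 3*w^2 - 4*w - 29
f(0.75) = 7.55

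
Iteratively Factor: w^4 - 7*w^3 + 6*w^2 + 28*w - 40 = (w + 2)*(w^3 - 9*w^2 + 24*w - 20) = (w - 2)*(w + 2)*(w^2 - 7*w + 10) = (w - 2)^2*(w + 2)*(w - 5)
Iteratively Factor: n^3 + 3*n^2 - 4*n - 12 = (n - 2)*(n^2 + 5*n + 6) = (n - 2)*(n + 2)*(n + 3)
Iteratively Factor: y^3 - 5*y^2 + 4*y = (y - 1)*(y^2 - 4*y) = y*(y - 1)*(y - 4)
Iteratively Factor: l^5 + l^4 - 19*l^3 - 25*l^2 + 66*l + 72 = (l - 4)*(l^4 + 5*l^3 + l^2 - 21*l - 18) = (l - 4)*(l - 2)*(l^3 + 7*l^2 + 15*l + 9) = (l - 4)*(l - 2)*(l + 3)*(l^2 + 4*l + 3) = (l - 4)*(l - 2)*(l + 3)^2*(l + 1)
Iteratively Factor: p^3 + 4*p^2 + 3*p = (p)*(p^2 + 4*p + 3) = p*(p + 3)*(p + 1)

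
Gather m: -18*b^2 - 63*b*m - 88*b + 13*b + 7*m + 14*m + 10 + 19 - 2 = -18*b^2 - 75*b + m*(21 - 63*b) + 27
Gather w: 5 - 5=0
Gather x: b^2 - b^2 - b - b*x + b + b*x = 0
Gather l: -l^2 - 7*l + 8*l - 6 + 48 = -l^2 + l + 42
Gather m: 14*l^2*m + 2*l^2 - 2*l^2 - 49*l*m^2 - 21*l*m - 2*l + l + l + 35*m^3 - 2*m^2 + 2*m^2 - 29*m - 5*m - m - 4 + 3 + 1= -49*l*m^2 + 35*m^3 + m*(14*l^2 - 21*l - 35)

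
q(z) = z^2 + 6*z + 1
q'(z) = 2*z + 6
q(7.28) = 97.68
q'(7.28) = 20.56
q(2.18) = 18.83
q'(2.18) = 10.36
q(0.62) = 5.10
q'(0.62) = 7.24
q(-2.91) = -7.99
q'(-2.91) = 0.18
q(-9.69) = 36.76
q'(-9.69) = -13.38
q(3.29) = 31.56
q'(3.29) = 12.58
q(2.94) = 27.28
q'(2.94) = 11.88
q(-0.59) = -2.19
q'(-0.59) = 4.82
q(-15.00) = 136.00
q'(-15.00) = -24.00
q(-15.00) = 136.00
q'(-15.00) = -24.00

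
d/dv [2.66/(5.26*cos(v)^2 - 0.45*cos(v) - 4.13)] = (27.9832*cos(v) - 1.197)*sin(v)/(-5.26*cos(v)^2 + 0.45*cos(v) + 4.13)^2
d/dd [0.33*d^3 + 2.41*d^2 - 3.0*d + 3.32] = 0.99*d^2 + 4.82*d - 3.0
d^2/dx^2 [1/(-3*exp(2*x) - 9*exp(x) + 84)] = (-2*(2*exp(x) + 3)^2*exp(x) + (4*exp(x) + 3)*(exp(2*x) + 3*exp(x) - 28))*exp(x)/(3*(exp(2*x) + 3*exp(x) - 28)^3)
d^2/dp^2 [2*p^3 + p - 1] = 12*p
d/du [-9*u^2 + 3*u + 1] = 3 - 18*u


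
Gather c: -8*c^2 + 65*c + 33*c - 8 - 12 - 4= -8*c^2 + 98*c - 24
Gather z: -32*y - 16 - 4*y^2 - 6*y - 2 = -4*y^2 - 38*y - 18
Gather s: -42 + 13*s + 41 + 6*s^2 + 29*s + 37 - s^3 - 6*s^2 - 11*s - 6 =-s^3 + 31*s + 30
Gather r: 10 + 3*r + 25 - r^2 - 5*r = -r^2 - 2*r + 35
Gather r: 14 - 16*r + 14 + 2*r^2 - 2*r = 2*r^2 - 18*r + 28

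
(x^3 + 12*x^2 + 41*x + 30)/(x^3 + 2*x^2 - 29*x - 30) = (x + 5)/(x - 5)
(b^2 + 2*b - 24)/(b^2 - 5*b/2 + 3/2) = 2*(b^2 + 2*b - 24)/(2*b^2 - 5*b + 3)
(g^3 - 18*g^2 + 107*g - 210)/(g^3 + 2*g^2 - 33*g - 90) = (g^2 - 12*g + 35)/(g^2 + 8*g + 15)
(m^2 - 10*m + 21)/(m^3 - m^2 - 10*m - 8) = (-m^2 + 10*m - 21)/(-m^3 + m^2 + 10*m + 8)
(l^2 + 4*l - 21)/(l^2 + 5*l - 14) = (l - 3)/(l - 2)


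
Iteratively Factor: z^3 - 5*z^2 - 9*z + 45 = (z + 3)*(z^2 - 8*z + 15) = (z - 5)*(z + 3)*(z - 3)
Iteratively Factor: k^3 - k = (k)*(k^2 - 1) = k*(k + 1)*(k - 1)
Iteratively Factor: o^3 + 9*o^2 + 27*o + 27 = (o + 3)*(o^2 + 6*o + 9) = (o + 3)^2*(o + 3)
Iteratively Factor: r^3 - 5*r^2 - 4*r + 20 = (r + 2)*(r^2 - 7*r + 10) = (r - 2)*(r + 2)*(r - 5)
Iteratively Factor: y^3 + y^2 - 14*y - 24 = (y + 3)*(y^2 - 2*y - 8) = (y - 4)*(y + 3)*(y + 2)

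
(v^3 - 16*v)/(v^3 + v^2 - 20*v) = (v + 4)/(v + 5)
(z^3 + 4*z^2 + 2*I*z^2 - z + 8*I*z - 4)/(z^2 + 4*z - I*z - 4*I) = (z^2 + 2*I*z - 1)/(z - I)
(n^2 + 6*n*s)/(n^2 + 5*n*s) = (n + 6*s)/(n + 5*s)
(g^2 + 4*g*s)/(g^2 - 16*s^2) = g/(g - 4*s)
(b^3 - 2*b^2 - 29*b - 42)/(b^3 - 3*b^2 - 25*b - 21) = (b + 2)/(b + 1)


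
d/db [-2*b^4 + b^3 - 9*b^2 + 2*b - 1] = -8*b^3 + 3*b^2 - 18*b + 2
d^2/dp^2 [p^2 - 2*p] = 2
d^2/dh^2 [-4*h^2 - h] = -8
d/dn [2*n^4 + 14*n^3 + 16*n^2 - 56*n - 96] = 8*n^3 + 42*n^2 + 32*n - 56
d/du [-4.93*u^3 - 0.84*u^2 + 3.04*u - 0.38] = -14.79*u^2 - 1.68*u + 3.04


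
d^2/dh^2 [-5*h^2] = -10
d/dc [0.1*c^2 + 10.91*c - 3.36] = 0.2*c + 10.91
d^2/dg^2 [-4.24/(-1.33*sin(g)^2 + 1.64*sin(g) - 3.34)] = (-30.000544*sin(g)^4 + 27.744864*sin(g)^3 + 108.936624*sin(g)^2 - 78.714752*sin(g) - 14.862048)/(1.33*sin(g)^2 - 1.64*sin(g) + 3.34)^3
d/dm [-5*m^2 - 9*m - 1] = -10*m - 9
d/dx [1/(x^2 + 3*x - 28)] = (-2*x - 3)/(x^2 + 3*x - 28)^2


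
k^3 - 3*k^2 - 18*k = k*(k - 6)*(k + 3)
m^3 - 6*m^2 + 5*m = m*(m - 5)*(m - 1)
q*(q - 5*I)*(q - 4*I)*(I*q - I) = I*q^4 + 9*q^3 - I*q^3 - 9*q^2 - 20*I*q^2 + 20*I*q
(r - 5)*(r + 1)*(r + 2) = r^3 - 2*r^2 - 13*r - 10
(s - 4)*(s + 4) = s^2 - 16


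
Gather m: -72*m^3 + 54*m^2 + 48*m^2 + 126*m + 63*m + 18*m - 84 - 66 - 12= -72*m^3 + 102*m^2 + 207*m - 162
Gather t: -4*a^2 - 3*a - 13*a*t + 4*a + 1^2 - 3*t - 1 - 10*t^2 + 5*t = -4*a^2 + a - 10*t^2 + t*(2 - 13*a)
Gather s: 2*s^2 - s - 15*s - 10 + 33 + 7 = 2*s^2 - 16*s + 30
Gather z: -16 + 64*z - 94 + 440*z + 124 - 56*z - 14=448*z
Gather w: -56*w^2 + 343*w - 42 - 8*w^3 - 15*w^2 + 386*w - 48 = -8*w^3 - 71*w^2 + 729*w - 90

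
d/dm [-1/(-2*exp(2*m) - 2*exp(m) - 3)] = (-4*exp(m) - 2)*exp(m)/(2*exp(2*m) + 2*exp(m) + 3)^2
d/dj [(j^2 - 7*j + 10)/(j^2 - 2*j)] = 5/j^2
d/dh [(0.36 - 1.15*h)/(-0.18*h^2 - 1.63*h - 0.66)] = (-0.207*h^2 + 0.1296*h + 1.3458)/(0.0324*h^4 + 0.5868*h^3 + 2.8945*h^2 + 2.1516*h + 0.4356)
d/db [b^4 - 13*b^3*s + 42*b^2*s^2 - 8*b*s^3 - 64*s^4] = 4*b^3 - 39*b^2*s + 84*b*s^2 - 8*s^3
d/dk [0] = 0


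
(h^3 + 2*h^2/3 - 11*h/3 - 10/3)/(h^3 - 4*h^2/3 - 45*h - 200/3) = (h^2 - h - 2)/(h^2 - 3*h - 40)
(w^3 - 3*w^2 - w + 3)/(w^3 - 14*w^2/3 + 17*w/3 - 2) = 3*(w + 1)/(3*w - 2)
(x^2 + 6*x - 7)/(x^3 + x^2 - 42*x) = (x - 1)/(x*(x - 6))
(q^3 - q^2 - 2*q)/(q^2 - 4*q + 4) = q*(q + 1)/(q - 2)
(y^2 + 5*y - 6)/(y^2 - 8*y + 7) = (y + 6)/(y - 7)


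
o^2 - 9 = (o - 3)*(o + 3)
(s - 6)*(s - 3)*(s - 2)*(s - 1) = s^4 - 12*s^3 + 47*s^2 - 72*s + 36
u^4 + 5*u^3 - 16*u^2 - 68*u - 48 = (u - 4)*(u + 1)*(u + 2)*(u + 6)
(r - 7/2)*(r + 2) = r^2 - 3*r/2 - 7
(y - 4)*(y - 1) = y^2 - 5*y + 4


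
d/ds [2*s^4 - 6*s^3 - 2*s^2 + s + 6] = 8*s^3 - 18*s^2 - 4*s + 1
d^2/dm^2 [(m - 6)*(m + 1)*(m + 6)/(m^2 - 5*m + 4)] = 20*(-m^3 - 18*m^2 + 102*m - 146)/(m^6 - 15*m^5 + 87*m^4 - 245*m^3 + 348*m^2 - 240*m + 64)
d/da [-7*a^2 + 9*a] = 9 - 14*a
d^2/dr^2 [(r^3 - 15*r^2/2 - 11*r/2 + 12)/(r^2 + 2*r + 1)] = (25*r + 79)/(r^4 + 4*r^3 + 6*r^2 + 4*r + 1)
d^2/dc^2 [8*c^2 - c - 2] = 16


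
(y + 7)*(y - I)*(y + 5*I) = y^3 + 7*y^2 + 4*I*y^2 + 5*y + 28*I*y + 35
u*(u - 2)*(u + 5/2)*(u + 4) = u^4 + 9*u^3/2 - 3*u^2 - 20*u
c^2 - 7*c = c*(c - 7)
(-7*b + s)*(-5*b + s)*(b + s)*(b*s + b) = 35*b^4*s + 35*b^4 + 23*b^3*s^2 + 23*b^3*s - 11*b^2*s^3 - 11*b^2*s^2 + b*s^4 + b*s^3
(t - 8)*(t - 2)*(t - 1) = t^3 - 11*t^2 + 26*t - 16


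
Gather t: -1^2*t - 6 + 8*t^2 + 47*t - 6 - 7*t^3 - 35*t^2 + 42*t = -7*t^3 - 27*t^2 + 88*t - 12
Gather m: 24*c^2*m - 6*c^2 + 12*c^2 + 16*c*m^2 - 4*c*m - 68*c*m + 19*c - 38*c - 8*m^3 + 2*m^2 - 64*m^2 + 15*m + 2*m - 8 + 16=6*c^2 - 19*c - 8*m^3 + m^2*(16*c - 62) + m*(24*c^2 - 72*c + 17) + 8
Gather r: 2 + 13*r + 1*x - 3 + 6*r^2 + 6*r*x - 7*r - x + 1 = 6*r^2 + r*(6*x + 6)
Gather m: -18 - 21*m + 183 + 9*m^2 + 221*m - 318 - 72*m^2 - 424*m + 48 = -63*m^2 - 224*m - 105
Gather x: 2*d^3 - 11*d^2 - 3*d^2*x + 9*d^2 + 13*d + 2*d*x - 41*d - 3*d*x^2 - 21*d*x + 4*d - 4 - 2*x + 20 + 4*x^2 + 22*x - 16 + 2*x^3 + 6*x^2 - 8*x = 2*d^3 - 2*d^2 - 24*d + 2*x^3 + x^2*(10 - 3*d) + x*(-3*d^2 - 19*d + 12)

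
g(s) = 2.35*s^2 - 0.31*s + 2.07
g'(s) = 4.7*s - 0.31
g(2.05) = 11.31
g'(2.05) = 9.32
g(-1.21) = 5.89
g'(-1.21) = -6.00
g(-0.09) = 2.12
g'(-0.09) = -0.73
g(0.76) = 3.19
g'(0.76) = 3.26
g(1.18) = 4.98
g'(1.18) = 5.24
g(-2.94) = 23.29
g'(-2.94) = -14.13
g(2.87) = 20.54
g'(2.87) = 13.18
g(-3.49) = 31.78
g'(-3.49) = -16.71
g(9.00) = 189.63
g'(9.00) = 41.99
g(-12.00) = 344.19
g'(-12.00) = -56.71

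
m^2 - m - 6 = (m - 3)*(m + 2)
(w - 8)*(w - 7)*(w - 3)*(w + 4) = w^4 - 14*w^3 + 29*w^2 + 236*w - 672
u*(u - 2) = u^2 - 2*u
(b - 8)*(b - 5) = b^2 - 13*b + 40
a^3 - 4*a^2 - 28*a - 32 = (a - 8)*(a + 2)^2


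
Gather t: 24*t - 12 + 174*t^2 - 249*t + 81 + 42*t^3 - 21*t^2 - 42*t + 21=42*t^3 + 153*t^2 - 267*t + 90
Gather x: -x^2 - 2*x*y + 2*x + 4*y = -x^2 + x*(2 - 2*y) + 4*y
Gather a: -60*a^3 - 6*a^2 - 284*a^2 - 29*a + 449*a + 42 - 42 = -60*a^3 - 290*a^2 + 420*a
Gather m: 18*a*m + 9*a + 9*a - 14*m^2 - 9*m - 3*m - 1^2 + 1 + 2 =18*a - 14*m^2 + m*(18*a - 12) + 2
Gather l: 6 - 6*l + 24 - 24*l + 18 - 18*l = 48 - 48*l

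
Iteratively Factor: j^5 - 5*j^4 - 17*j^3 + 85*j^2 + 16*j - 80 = (j - 5)*(j^4 - 17*j^2 + 16) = (j - 5)*(j - 4)*(j^3 + 4*j^2 - j - 4) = (j - 5)*(j - 4)*(j + 1)*(j^2 + 3*j - 4) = (j - 5)*(j - 4)*(j - 1)*(j + 1)*(j + 4)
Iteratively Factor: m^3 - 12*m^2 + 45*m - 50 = (m - 2)*(m^2 - 10*m + 25) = (m - 5)*(m - 2)*(m - 5)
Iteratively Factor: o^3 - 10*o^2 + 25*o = (o - 5)*(o^2 - 5*o) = (o - 5)^2*(o)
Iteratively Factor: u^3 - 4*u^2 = (u - 4)*(u^2) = u*(u - 4)*(u)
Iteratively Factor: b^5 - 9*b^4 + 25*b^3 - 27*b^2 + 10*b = (b - 1)*(b^4 - 8*b^3 + 17*b^2 - 10*b) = (b - 2)*(b - 1)*(b^3 - 6*b^2 + 5*b) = (b - 2)*(b - 1)^2*(b^2 - 5*b) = (b - 5)*(b - 2)*(b - 1)^2*(b)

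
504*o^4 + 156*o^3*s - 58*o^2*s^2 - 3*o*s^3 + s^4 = (-6*o + s)^2*(2*o + s)*(7*o + s)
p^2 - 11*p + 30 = (p - 6)*(p - 5)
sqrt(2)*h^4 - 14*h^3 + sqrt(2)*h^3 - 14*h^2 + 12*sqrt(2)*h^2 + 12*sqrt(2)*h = h*(h - 6*sqrt(2))*(h - sqrt(2))*(sqrt(2)*h + sqrt(2))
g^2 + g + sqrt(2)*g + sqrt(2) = (g + 1)*(g + sqrt(2))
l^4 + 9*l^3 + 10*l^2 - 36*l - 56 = (l - 2)*(l + 2)^2*(l + 7)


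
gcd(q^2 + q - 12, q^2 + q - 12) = q^2 + q - 12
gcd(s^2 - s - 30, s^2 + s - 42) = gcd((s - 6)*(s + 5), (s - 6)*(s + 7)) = s - 6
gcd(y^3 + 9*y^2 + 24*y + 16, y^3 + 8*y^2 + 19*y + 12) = y^2 + 5*y + 4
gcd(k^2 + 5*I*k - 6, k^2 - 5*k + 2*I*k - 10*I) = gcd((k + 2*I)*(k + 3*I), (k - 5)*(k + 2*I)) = k + 2*I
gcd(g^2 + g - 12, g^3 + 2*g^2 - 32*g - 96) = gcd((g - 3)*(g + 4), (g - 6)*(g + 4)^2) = g + 4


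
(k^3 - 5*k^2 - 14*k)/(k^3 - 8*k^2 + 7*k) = (k + 2)/(k - 1)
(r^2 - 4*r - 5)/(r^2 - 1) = (r - 5)/(r - 1)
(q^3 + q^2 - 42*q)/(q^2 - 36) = q*(q + 7)/(q + 6)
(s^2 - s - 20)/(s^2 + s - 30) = (s + 4)/(s + 6)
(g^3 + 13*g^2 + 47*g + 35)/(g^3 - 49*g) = (g^2 + 6*g + 5)/(g*(g - 7))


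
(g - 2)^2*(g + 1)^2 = g^4 - 2*g^3 - 3*g^2 + 4*g + 4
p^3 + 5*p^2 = p^2*(p + 5)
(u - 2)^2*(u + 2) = u^3 - 2*u^2 - 4*u + 8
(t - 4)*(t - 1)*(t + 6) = t^3 + t^2 - 26*t + 24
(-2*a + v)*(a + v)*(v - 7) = -2*a^2*v + 14*a^2 - a*v^2 + 7*a*v + v^3 - 7*v^2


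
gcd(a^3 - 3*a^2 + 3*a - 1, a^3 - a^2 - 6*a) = 1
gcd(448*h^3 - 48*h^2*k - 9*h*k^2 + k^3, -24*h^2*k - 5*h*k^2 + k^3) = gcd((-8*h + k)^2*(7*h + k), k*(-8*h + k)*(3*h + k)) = 8*h - k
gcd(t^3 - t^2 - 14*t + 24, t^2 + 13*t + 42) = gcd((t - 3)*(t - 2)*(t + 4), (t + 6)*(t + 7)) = 1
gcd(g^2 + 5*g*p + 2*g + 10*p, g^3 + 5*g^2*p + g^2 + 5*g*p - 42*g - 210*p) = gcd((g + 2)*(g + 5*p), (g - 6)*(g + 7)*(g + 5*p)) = g + 5*p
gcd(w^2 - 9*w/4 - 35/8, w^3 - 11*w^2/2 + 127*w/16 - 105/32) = w - 7/2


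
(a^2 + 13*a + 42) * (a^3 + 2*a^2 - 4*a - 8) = a^5 + 15*a^4 + 64*a^3 + 24*a^2 - 272*a - 336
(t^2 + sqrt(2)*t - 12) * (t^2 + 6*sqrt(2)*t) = t^4 + 7*sqrt(2)*t^3 - 72*sqrt(2)*t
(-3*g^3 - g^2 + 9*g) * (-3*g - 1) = 9*g^4 + 6*g^3 - 26*g^2 - 9*g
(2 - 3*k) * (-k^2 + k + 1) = 3*k^3 - 5*k^2 - k + 2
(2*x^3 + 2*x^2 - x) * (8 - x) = -2*x^4 + 14*x^3 + 17*x^2 - 8*x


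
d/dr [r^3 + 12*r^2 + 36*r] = 3*r^2 + 24*r + 36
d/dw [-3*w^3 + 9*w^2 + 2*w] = -9*w^2 + 18*w + 2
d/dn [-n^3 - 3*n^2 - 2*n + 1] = -3*n^2 - 6*n - 2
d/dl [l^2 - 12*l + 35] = 2*l - 12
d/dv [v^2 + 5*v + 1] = 2*v + 5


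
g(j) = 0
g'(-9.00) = 0.00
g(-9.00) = 0.00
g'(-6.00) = 0.00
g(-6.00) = 0.00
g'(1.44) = 0.00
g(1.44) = 0.00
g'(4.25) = 0.00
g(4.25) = 0.00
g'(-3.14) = 0.00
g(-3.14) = 0.00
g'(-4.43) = 0.00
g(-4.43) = 0.00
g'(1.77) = 0.00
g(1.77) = 0.00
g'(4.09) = 0.00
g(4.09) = 0.00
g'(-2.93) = 0.00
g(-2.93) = 0.00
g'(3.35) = 0.00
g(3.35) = 0.00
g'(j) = 0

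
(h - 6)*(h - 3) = h^2 - 9*h + 18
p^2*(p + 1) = p^3 + p^2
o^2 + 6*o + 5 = (o + 1)*(o + 5)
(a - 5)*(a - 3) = a^2 - 8*a + 15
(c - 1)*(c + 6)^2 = c^3 + 11*c^2 + 24*c - 36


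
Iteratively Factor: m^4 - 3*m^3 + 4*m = (m)*(m^3 - 3*m^2 + 4) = m*(m - 2)*(m^2 - m - 2) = m*(m - 2)*(m + 1)*(m - 2)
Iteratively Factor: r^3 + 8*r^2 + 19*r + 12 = (r + 1)*(r^2 + 7*r + 12) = (r + 1)*(r + 4)*(r + 3)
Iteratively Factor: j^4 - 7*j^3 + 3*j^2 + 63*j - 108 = (j - 4)*(j^3 - 3*j^2 - 9*j + 27) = (j - 4)*(j - 3)*(j^2 - 9) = (j - 4)*(j - 3)*(j + 3)*(j - 3)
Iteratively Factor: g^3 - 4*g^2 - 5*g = (g + 1)*(g^2 - 5*g) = g*(g + 1)*(g - 5)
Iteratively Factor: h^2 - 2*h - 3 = (h + 1)*(h - 3)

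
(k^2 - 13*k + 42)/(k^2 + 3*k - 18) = (k^2 - 13*k + 42)/(k^2 + 3*k - 18)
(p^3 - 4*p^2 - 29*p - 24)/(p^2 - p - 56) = (p^2 + 4*p + 3)/(p + 7)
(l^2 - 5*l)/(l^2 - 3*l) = (l - 5)/(l - 3)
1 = 1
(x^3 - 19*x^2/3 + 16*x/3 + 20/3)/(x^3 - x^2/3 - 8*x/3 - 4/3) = (x - 5)/(x + 1)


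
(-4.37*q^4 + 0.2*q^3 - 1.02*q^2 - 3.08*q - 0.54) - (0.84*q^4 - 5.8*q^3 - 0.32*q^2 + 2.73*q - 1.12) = -5.21*q^4 + 6.0*q^3 - 0.7*q^2 - 5.81*q + 0.58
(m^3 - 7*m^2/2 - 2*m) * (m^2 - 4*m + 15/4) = m^5 - 15*m^4/2 + 63*m^3/4 - 41*m^2/8 - 15*m/2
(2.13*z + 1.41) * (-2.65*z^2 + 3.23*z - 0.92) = -5.6445*z^3 + 3.1434*z^2 + 2.5947*z - 1.2972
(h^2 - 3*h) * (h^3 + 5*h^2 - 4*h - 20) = h^5 + 2*h^4 - 19*h^3 - 8*h^2 + 60*h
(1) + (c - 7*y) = c - 7*y + 1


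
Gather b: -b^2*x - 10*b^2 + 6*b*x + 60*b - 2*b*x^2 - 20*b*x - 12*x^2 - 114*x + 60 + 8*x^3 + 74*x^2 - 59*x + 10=b^2*(-x - 10) + b*(-2*x^2 - 14*x + 60) + 8*x^3 + 62*x^2 - 173*x + 70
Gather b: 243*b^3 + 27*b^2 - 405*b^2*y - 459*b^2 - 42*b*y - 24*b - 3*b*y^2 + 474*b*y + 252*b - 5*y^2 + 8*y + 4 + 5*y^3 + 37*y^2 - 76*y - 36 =243*b^3 + b^2*(-405*y - 432) + b*(-3*y^2 + 432*y + 228) + 5*y^3 + 32*y^2 - 68*y - 32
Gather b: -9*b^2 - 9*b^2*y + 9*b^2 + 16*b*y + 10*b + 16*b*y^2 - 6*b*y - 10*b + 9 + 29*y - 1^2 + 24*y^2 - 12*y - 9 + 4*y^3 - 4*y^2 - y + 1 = -9*b^2*y + b*(16*y^2 + 10*y) + 4*y^3 + 20*y^2 + 16*y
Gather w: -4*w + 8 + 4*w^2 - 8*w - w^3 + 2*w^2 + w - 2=-w^3 + 6*w^2 - 11*w + 6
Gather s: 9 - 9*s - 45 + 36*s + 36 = 27*s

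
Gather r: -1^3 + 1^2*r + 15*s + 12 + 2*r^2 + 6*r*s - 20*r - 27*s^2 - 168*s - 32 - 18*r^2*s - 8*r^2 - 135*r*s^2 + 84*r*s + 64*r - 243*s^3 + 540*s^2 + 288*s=r^2*(-18*s - 6) + r*(-135*s^2 + 90*s + 45) - 243*s^3 + 513*s^2 + 135*s - 21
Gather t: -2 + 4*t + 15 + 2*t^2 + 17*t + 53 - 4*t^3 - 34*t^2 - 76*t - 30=-4*t^3 - 32*t^2 - 55*t + 36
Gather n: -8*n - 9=-8*n - 9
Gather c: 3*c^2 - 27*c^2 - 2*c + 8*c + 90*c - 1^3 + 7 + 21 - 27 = -24*c^2 + 96*c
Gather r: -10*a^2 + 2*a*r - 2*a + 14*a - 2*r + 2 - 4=-10*a^2 + 12*a + r*(2*a - 2) - 2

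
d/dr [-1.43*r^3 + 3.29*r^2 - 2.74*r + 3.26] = -4.29*r^2 + 6.58*r - 2.74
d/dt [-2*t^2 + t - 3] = 1 - 4*t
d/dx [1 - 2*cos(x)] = 2*sin(x)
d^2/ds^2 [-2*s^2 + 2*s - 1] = -4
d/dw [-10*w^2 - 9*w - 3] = -20*w - 9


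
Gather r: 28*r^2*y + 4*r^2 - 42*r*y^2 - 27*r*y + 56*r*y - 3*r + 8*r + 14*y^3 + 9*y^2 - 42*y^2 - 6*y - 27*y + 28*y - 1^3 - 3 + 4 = r^2*(28*y + 4) + r*(-42*y^2 + 29*y + 5) + 14*y^3 - 33*y^2 - 5*y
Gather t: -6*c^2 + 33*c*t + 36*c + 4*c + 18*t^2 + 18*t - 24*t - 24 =-6*c^2 + 40*c + 18*t^2 + t*(33*c - 6) - 24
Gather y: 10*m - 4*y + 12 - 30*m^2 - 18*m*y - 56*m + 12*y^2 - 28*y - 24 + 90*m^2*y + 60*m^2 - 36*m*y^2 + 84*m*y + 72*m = 30*m^2 + 26*m + y^2*(12 - 36*m) + y*(90*m^2 + 66*m - 32) - 12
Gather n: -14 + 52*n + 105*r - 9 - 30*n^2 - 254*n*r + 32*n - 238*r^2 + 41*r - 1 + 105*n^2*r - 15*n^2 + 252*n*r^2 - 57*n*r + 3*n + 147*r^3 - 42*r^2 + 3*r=n^2*(105*r - 45) + n*(252*r^2 - 311*r + 87) + 147*r^3 - 280*r^2 + 149*r - 24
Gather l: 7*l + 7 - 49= 7*l - 42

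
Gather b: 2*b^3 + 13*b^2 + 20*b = 2*b^3 + 13*b^2 + 20*b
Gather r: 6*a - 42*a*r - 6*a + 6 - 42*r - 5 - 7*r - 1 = r*(-42*a - 49)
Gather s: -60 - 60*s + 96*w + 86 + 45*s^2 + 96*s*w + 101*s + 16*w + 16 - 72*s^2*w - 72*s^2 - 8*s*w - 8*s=s^2*(-72*w - 27) + s*(88*w + 33) + 112*w + 42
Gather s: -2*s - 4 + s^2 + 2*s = s^2 - 4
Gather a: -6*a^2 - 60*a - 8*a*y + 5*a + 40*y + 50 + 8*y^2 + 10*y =-6*a^2 + a*(-8*y - 55) + 8*y^2 + 50*y + 50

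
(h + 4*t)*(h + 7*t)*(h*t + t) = h^3*t + 11*h^2*t^2 + h^2*t + 28*h*t^3 + 11*h*t^2 + 28*t^3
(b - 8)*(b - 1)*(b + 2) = b^3 - 7*b^2 - 10*b + 16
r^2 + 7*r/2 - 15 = (r - 5/2)*(r + 6)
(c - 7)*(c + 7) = c^2 - 49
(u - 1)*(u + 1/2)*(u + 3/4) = u^3 + u^2/4 - 7*u/8 - 3/8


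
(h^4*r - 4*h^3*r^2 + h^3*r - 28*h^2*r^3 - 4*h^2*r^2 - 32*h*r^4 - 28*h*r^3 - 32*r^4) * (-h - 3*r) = -h^5*r + h^4*r^2 - h^4*r + 40*h^3*r^3 + h^3*r^2 + 116*h^2*r^4 + 40*h^2*r^3 + 96*h*r^5 + 116*h*r^4 + 96*r^5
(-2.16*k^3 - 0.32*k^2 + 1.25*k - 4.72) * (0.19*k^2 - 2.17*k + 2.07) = -0.4104*k^5 + 4.6264*k^4 - 3.5393*k^3 - 4.2717*k^2 + 12.8299*k - 9.7704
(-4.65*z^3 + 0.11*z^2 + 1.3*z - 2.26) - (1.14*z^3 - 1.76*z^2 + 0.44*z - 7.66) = -5.79*z^3 + 1.87*z^2 + 0.86*z + 5.4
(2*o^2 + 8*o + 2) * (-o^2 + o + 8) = -2*o^4 - 6*o^3 + 22*o^2 + 66*o + 16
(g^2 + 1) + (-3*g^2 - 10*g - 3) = -2*g^2 - 10*g - 2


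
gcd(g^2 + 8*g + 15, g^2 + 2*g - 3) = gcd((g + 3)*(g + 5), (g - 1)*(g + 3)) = g + 3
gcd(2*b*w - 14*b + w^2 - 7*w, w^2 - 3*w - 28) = w - 7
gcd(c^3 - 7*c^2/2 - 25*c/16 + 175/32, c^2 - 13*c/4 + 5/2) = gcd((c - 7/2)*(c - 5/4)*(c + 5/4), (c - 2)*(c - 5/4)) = c - 5/4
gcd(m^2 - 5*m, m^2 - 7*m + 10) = m - 5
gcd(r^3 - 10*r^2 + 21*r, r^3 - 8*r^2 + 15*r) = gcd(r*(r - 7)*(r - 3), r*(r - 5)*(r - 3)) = r^2 - 3*r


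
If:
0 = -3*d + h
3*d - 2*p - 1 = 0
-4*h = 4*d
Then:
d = 0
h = 0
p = -1/2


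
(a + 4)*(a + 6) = a^2 + 10*a + 24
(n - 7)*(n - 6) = n^2 - 13*n + 42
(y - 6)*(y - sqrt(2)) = y^2 - 6*y - sqrt(2)*y + 6*sqrt(2)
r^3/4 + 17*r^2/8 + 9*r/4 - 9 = (r/4 + 1)*(r - 3/2)*(r + 6)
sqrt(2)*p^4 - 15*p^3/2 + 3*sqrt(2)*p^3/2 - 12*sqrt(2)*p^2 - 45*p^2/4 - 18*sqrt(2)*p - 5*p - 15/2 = (p + 3/2)*(p - 5*sqrt(2))*(p + sqrt(2))*(sqrt(2)*p + 1/2)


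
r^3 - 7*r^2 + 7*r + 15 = (r - 5)*(r - 3)*(r + 1)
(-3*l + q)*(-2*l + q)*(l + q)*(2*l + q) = 12*l^4 + 8*l^3*q - 7*l^2*q^2 - 2*l*q^3 + q^4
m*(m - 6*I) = m^2 - 6*I*m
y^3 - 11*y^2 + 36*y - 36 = (y - 6)*(y - 3)*(y - 2)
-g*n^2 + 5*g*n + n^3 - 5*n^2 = n*(-g + n)*(n - 5)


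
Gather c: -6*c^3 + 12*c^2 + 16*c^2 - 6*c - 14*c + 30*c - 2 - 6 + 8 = -6*c^3 + 28*c^2 + 10*c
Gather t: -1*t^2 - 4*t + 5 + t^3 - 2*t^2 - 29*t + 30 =t^3 - 3*t^2 - 33*t + 35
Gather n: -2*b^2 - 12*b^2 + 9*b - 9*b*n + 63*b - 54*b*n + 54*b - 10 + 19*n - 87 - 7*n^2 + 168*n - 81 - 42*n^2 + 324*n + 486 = -14*b^2 + 126*b - 49*n^2 + n*(511 - 63*b) + 308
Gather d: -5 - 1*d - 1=-d - 6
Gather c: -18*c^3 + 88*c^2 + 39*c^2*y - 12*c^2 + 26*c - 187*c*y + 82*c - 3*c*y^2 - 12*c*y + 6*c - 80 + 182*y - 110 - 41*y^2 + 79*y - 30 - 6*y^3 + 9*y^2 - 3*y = -18*c^3 + c^2*(39*y + 76) + c*(-3*y^2 - 199*y + 114) - 6*y^3 - 32*y^2 + 258*y - 220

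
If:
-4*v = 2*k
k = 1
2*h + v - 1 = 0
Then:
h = 3/4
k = 1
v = -1/2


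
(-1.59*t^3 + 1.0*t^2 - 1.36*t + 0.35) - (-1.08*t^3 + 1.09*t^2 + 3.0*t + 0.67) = -0.51*t^3 - 0.0900000000000001*t^2 - 4.36*t - 0.32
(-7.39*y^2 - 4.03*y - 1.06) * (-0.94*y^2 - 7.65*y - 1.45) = 6.9466*y^4 + 60.3217*y^3 + 42.5414*y^2 + 13.9525*y + 1.537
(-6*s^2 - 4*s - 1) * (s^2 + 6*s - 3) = -6*s^4 - 40*s^3 - 7*s^2 + 6*s + 3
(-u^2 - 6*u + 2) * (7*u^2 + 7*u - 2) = -7*u^4 - 49*u^3 - 26*u^2 + 26*u - 4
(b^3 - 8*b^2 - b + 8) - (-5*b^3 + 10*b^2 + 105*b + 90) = 6*b^3 - 18*b^2 - 106*b - 82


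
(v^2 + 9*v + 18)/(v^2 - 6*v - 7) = (v^2 + 9*v + 18)/(v^2 - 6*v - 7)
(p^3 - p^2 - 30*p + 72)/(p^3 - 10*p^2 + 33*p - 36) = (p + 6)/(p - 3)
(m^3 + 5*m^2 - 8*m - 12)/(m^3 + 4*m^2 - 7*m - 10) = (m + 6)/(m + 5)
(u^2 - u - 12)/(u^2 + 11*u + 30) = (u^2 - u - 12)/(u^2 + 11*u + 30)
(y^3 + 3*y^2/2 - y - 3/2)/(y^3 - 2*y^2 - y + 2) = (y + 3/2)/(y - 2)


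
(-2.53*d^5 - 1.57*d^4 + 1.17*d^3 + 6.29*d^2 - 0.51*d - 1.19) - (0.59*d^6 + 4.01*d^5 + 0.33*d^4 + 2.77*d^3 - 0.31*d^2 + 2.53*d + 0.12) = -0.59*d^6 - 6.54*d^5 - 1.9*d^4 - 1.6*d^3 + 6.6*d^2 - 3.04*d - 1.31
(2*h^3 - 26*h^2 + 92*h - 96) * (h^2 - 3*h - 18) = 2*h^5 - 32*h^4 + 134*h^3 + 96*h^2 - 1368*h + 1728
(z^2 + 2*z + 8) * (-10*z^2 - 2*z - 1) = -10*z^4 - 22*z^3 - 85*z^2 - 18*z - 8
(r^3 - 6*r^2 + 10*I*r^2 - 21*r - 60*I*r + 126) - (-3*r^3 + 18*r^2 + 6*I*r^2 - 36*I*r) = 4*r^3 - 24*r^2 + 4*I*r^2 - 21*r - 24*I*r + 126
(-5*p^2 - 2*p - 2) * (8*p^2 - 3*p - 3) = -40*p^4 - p^3 + 5*p^2 + 12*p + 6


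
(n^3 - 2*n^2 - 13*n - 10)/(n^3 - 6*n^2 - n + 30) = (n + 1)/(n - 3)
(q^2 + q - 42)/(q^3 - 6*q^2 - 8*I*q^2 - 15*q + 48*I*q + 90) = (q + 7)/(q^2 - 8*I*q - 15)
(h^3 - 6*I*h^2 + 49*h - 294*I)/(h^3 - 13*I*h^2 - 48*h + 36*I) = (h^2 + 49)/(h^2 - 7*I*h - 6)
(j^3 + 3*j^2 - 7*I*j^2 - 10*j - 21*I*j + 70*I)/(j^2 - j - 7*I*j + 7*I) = (j^2 + 3*j - 10)/(j - 1)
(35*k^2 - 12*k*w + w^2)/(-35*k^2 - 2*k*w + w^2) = (-5*k + w)/(5*k + w)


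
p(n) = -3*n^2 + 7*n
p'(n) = 7 - 6*n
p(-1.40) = -15.68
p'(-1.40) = 15.40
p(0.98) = 3.98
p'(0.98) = 1.12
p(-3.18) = -52.60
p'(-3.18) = 26.08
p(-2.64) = -39.39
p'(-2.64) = 22.84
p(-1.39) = -15.53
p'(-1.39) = 15.34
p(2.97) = -5.67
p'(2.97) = -10.82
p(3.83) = -17.20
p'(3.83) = -15.98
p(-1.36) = -15.07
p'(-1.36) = 15.16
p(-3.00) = -48.00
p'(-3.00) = 25.00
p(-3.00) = -48.00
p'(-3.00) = 25.00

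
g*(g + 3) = g^2 + 3*g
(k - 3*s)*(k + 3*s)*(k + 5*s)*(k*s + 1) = k^4*s + 5*k^3*s^2 + k^3 - 9*k^2*s^3 + 5*k^2*s - 45*k*s^4 - 9*k*s^2 - 45*s^3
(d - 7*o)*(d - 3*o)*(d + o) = d^3 - 9*d^2*o + 11*d*o^2 + 21*o^3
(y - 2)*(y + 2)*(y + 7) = y^3 + 7*y^2 - 4*y - 28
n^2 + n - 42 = (n - 6)*(n + 7)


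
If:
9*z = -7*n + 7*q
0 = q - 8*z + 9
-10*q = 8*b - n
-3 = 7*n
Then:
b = -4131/2632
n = -3/7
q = 57/47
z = 60/47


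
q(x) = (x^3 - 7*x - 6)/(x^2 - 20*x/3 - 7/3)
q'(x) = (20/3 - 2*x)*(x^3 - 7*x - 6)/(x^2 - 20*x/3 - 7/3)^2 + (3*x^2 - 7)/(x^2 - 20*x/3 - 7/3)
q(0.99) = 1.50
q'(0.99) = -0.38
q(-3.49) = -0.73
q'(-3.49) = 0.59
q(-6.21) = -2.60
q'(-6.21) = 0.76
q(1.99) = 1.04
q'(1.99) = -0.66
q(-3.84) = -0.94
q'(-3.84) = 0.62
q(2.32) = 0.79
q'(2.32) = -0.86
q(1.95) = 1.06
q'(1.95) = -0.64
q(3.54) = -1.01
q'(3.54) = -2.31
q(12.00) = 26.56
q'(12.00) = -0.57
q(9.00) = 35.36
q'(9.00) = -8.82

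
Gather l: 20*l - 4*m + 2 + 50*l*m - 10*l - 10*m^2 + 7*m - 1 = l*(50*m + 10) - 10*m^2 + 3*m + 1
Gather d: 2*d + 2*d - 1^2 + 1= 4*d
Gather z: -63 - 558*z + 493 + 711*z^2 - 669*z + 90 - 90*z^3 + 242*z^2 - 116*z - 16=-90*z^3 + 953*z^2 - 1343*z + 504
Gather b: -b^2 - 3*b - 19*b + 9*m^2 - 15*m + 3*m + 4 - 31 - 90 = -b^2 - 22*b + 9*m^2 - 12*m - 117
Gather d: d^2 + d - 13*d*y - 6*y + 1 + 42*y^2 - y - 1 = d^2 + d*(1 - 13*y) + 42*y^2 - 7*y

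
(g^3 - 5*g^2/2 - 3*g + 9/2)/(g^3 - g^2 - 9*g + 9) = (g + 3/2)/(g + 3)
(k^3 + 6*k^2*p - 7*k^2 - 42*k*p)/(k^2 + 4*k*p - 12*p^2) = k*(7 - k)/(-k + 2*p)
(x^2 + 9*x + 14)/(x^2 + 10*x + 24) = (x^2 + 9*x + 14)/(x^2 + 10*x + 24)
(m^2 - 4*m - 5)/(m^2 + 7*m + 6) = (m - 5)/(m + 6)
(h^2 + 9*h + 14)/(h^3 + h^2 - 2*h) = (h + 7)/(h*(h - 1))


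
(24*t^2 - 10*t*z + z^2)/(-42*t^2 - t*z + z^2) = (-24*t^2 + 10*t*z - z^2)/(42*t^2 + t*z - z^2)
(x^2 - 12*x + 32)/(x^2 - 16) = (x - 8)/(x + 4)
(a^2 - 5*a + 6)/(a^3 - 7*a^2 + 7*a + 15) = (a - 2)/(a^2 - 4*a - 5)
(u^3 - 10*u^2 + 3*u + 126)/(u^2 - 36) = (u^2 - 4*u - 21)/(u + 6)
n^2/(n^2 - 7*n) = n/(n - 7)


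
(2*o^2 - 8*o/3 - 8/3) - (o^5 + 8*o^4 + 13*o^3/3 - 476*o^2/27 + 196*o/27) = -o^5 - 8*o^4 - 13*o^3/3 + 530*o^2/27 - 268*o/27 - 8/3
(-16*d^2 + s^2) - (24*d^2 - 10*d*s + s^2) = -40*d^2 + 10*d*s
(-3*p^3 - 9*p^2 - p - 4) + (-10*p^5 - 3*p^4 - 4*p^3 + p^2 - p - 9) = -10*p^5 - 3*p^4 - 7*p^3 - 8*p^2 - 2*p - 13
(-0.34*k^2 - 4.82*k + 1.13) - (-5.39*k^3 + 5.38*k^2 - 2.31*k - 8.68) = 5.39*k^3 - 5.72*k^2 - 2.51*k + 9.81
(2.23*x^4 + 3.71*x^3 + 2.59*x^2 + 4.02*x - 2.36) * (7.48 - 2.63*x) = -5.8649*x^5 + 6.9231*x^4 + 20.9391*x^3 + 8.8006*x^2 + 36.2764*x - 17.6528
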